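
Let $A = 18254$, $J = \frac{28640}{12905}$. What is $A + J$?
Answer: $\frac{47119302}{2581} \approx 18256.0$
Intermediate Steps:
$J = \frac{5728}{2581}$ ($J = 28640 \cdot \frac{1}{12905} = \frac{5728}{2581} \approx 2.2193$)
$A + J = 18254 + \frac{5728}{2581} = \frac{47119302}{2581}$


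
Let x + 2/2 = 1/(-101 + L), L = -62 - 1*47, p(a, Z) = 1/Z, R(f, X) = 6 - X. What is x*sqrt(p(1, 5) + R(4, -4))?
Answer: -211*sqrt(255)/1050 ≈ -3.2090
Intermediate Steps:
L = -109 (L = -62 - 47 = -109)
x = -211/210 (x = -1 + 1/(-101 - 109) = -1 + 1/(-210) = -1 - 1/210 = -211/210 ≈ -1.0048)
x*sqrt(p(1, 5) + R(4, -4)) = -211*sqrt(1/5 + (6 - 1*(-4)))/210 = -211*sqrt(1/5 + (6 + 4))/210 = -211*sqrt(1/5 + 10)/210 = -211*sqrt(255)/1050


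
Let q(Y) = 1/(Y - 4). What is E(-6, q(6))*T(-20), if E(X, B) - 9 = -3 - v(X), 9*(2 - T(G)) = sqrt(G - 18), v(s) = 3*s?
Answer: 48 - 8*I*sqrt(38)/3 ≈ 48.0 - 16.438*I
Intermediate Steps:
T(G) = 2 - sqrt(-18 + G)/9 (T(G) = 2 - sqrt(G - 18)/9 = 2 - sqrt(-18 + G)/9)
q(Y) = 1/(-4 + Y)
E(X, B) = 6 - 3*X (E(X, B) = 9 + (-3 - 3*X) = 6 - 3*X)
E(-6, q(6))*T(-20) = (6 - 3*(-6))*(2 - sqrt(-18 - 20)/9) = (6 + 18)*(2 - I*sqrt(38)/9) = 24*(2 - I*sqrt(38)/9) = 48 - 8*I*sqrt(38)/3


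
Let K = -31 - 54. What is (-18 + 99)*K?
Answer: -6885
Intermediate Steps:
K = -85
(-18 + 99)*K = (-18 + 99)*(-85) = 81*(-85) = -6885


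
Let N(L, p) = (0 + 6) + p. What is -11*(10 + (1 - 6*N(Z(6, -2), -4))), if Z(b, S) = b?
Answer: 11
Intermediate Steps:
N(L, p) = 6 + p
-11*(10 + (1 - 6*N(Z(6, -2), -4))) = -11*(10 + (1 - 6*(6 - 4))) = -11*(10 + (1 - 6*2)) = -11*(10 + (1 - 12)) = -11*(10 - 11) = -11*(-1) = 11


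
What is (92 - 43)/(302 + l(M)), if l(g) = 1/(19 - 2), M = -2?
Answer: 833/5135 ≈ 0.16222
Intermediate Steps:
l(g) = 1/17
(92 - 43)/(302 + l(M)) = (92 - 43)/(302 + 1/17) = 49/(5135/17) = 49*(17/5135) = 833/5135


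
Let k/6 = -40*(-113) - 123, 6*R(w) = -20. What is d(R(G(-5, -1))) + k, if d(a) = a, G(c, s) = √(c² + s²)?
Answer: 79136/3 ≈ 26379.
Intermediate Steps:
R(w) = -10/3 (R(w) = (⅙)*(-20) = -10/3)
k = 26382 (k = 6*(-40*(-113) - 123) = 6*(4520 - 123) = 6*4397 = 26382)
d(R(G(-5, -1))) + k = -10/3 + 26382 = 79136/3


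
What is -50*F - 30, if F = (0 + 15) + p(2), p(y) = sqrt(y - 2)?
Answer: -780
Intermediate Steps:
p(y) = sqrt(-2 + y)
F = 15 (F = (0 + 15) + sqrt(-2 + 2) = 15 + sqrt(0) = 15 + 0 = 15)
-50*F - 30 = -50*15 - 30 = -750 - 30 = -780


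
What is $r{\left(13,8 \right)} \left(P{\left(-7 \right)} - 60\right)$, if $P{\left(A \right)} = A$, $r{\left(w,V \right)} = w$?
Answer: $-871$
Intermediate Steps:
$r{\left(13,8 \right)} \left(P{\left(-7 \right)} - 60\right) = 13 \left(-7 - 60\right) = 13 \left(-67\right) = -871$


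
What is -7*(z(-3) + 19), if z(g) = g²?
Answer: -196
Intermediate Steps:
-7*(z(-3) + 19) = -7*((-3)² + 19) = -7*(9 + 19) = -7*28 = -196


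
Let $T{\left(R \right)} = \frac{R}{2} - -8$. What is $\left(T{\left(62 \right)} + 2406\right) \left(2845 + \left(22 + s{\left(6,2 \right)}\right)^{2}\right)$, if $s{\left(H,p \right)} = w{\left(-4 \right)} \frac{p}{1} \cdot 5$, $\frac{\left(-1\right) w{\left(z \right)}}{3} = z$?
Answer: $56257005$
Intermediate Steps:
$w{\left(z \right)} = - 3 z$
$T{\left(R \right)} = 8 + \frac{R}{2}$ ($T{\left(R \right)} = R \frac{1}{2} + 8 = \frac{R}{2} + 8 = 8 + \frac{R}{2}$)
$s{\left(H,p \right)} = 60 p$ ($s{\left(H,p \right)} = \left(-3\right) \left(-4\right) \frac{p}{1} \cdot 5 = 12 p 1 \cdot 5 = 12 p 5 = 60 p$)
$\left(T{\left(62 \right)} + 2406\right) \left(2845 + \left(22 + s{\left(6,2 \right)}\right)^{2}\right) = \left(\left(8 + \frac{1}{2} \cdot 62\right) + 2406\right) \left(2845 + \left(22 + 60 \cdot 2\right)^{2}\right) = \left(\left(8 + 31\right) + 2406\right) \left(2845 + \left(22 + 120\right)^{2}\right) = \left(39 + 2406\right) \left(2845 + 142^{2}\right) = 2445 \left(2845 + 20164\right) = 2445 \cdot 23009 = 56257005$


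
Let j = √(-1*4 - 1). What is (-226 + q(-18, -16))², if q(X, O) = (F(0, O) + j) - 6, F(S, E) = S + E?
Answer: (248 - I*√5)² ≈ 61499.0 - 1109.1*I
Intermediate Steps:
F(S, E) = E + S
j = I*√5 (j = √(-4 - 1) = √(-5) = I*√5 ≈ 2.2361*I)
q(X, O) = -6 + O + I*√5 (q(X, O) = ((O + 0) + I*√5) - 6 = (O + I*√5) - 6 = -6 + O + I*√5)
(-226 + q(-18, -16))² = (-226 + (-6 - 16 + I*√5))² = (-226 + (-22 + I*√5))² = (-248 + I*√5)²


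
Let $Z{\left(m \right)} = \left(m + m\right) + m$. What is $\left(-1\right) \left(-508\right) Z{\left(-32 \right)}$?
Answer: $-48768$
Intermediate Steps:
$Z{\left(m \right)} = 3 m$ ($Z{\left(m \right)} = 2 m + m = 3 m$)
$\left(-1\right) \left(-508\right) Z{\left(-32 \right)} = \left(-1\right) \left(-508\right) 3 \left(-32\right) = 508 \left(-96\right) = -48768$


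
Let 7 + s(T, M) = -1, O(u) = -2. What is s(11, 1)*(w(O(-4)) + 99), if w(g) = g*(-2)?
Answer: -824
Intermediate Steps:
s(T, M) = -8 (s(T, M) = -7 - 1 = -8)
w(g) = -2*g
s(11, 1)*(w(O(-4)) + 99) = -8*(-2*(-2) + 99) = -8*(4 + 99) = -8*103 = -824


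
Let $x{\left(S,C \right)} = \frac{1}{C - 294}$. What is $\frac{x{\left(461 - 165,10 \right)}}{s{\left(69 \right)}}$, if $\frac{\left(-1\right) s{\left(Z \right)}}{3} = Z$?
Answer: $\frac{1}{58788} \approx 1.701 \cdot 10^{-5}$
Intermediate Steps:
$s{\left(Z \right)} = - 3 Z$
$x{\left(S,C \right)} = \frac{1}{-294 + C}$
$\frac{x{\left(461 - 165,10 \right)}}{s{\left(69 \right)}} = \frac{1}{\left(-294 + 10\right) \left(\left(-3\right) 69\right)} = \frac{1}{\left(-284\right) \left(-207\right)} = \left(- \frac{1}{284}\right) \left(- \frac{1}{207}\right) = \frac{1}{58788}$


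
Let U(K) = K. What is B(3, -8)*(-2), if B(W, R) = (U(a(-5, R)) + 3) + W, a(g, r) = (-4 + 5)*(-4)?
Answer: -4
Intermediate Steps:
a(g, r) = -4 (a(g, r) = 1*(-4) = -4)
B(W, R) = -1 + W (B(W, R) = (-4 + 3) + W = -1 + W)
B(3, -8)*(-2) = (-1 + 3)*(-2) = 2*(-2) = -4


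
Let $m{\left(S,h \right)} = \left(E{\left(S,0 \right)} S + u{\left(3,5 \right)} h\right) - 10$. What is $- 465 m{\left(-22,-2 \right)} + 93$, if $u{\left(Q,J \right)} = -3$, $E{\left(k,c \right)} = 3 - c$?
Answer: $32643$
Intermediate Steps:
$m{\left(S,h \right)} = -10 - 3 h + 3 S$ ($m{\left(S,h \right)} = \left(\left(3 - 0\right) S - 3 h\right) - 10 = \left(\left(3 + 0\right) S - 3 h\right) - 10 = \left(3 S - 3 h\right) - 10 = \left(- 3 h + 3 S\right) - 10 = -10 - 3 h + 3 S$)
$- 465 m{\left(-22,-2 \right)} + 93 = - 465 \left(-10 - -6 + 3 \left(-22\right)\right) + 93 = - 465 \left(-10 + 6 - 66\right) + 93 = \left(-465\right) \left(-70\right) + 93 = 32550 + 93 = 32643$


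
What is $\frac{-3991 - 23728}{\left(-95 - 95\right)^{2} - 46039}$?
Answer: $\frac{27719}{9939} \approx 2.7889$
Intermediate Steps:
$\frac{-3991 - 23728}{\left(-95 - 95\right)^{2} - 46039} = - \frac{27719}{\left(-190\right)^{2} - 46039} = - \frac{27719}{36100 - 46039} = - \frac{27719}{-9939} = \left(-27719\right) \left(- \frac{1}{9939}\right) = \frac{27719}{9939}$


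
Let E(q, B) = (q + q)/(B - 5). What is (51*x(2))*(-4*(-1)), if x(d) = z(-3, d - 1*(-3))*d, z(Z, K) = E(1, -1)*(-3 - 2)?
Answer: 680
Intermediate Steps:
E(q, B) = 2*q/(-5 + B) (E(q, B) = (2*q)/(-5 + B) = 2*q/(-5 + B))
z(Z, K) = 5/3 (z(Z, K) = (2*1/(-5 - 1))*(-3 - 2) = (2*1/(-6))*(-5) = (2*1*(-1/6))*(-5) = -1/3*(-5) = 5/3)
x(d) = 5*d/3
(51*x(2))*(-4*(-1)) = (51*((5/3)*2))*(-4*(-1)) = (51*(10/3))*4 = 170*4 = 680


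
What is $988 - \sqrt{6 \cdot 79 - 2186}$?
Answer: $988 - 4 i \sqrt{107} \approx 988.0 - 41.376 i$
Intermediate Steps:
$988 - \sqrt{6 \cdot 79 - 2186} = 988 - \sqrt{474 - 2186} = 988 - \sqrt{-1712} = 988 - 4 i \sqrt{107}$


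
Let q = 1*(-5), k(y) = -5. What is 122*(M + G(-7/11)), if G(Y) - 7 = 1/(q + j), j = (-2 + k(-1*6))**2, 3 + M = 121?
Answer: 335561/22 ≈ 15253.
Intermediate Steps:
M = 118 (M = -3 + 121 = 118)
q = -5
j = 49 (j = (-2 - 5)**2 = (-7)**2 = 49)
G(Y) = 309/44 (G(Y) = 7 + 1/(-5 + 49) = 7 + 1/44 = 309/44)
122*(M + G(-7/11)) = 122*(118 + 309/44) = 122*(5501/44) = 335561/22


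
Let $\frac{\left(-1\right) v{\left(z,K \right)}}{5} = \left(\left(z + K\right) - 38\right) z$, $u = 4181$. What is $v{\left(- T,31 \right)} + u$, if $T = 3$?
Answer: $4031$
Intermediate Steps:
$v{\left(z,K \right)} = - 5 z \left(-38 + K + z\right)$ ($v{\left(z,K \right)} = - 5 \left(\left(z + K\right) - 38\right) z = - 5 \left(\left(K + z\right) - 38\right) z = - 5 \left(-38 + K + z\right) z = - 5 z \left(-38 + K + z\right)$)
$v{\left(- T,31 \right)} + u = 5 \left(\left(-1\right) 3\right) \left(38 - 31 - \left(-1\right) 3\right) + 4181 = 5 \left(-3\right) \left(38 - 31 - -3\right) + 4181 = 5 \left(-3\right) \left(38 - 31 + 3\right) + 4181 = 5 \left(-3\right) 10 + 4181 = -150 + 4181 = 4031$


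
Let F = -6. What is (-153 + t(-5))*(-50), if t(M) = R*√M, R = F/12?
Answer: 7650 + 25*I*√5 ≈ 7650.0 + 55.902*I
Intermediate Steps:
R = -½ (R = -6/12 = -6*1/12 = -½ ≈ -0.50000)
t(M) = -√M/2
(-153 + t(-5))*(-50) = (-153 - I*√5/2)*(-50) = 7650 + 25*I*√5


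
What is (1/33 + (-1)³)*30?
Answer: -320/11 ≈ -29.091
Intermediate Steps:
(1/33 + (-1)³)*30 = (1/33 - 1)*30 = -32/33*30 = -320/11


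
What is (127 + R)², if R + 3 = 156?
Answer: 78400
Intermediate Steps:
R = 153 (R = -3 + 156 = 153)
(127 + R)² = (127 + 153)² = 280² = 78400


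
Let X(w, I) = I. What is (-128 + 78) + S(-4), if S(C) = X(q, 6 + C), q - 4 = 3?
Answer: -48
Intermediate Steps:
q = 7 (q = 4 + 3 = 7)
S(C) = 6 + C
(-128 + 78) + S(-4) = (-128 + 78) + (6 - 4) = -50 + 2 = -48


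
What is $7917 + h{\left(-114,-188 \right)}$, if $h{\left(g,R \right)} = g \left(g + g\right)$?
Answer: $33909$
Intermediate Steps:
$h{\left(g,R \right)} = 2 g^{2}$ ($h{\left(g,R \right)} = g 2 g = 2 g^{2}$)
$7917 + h{\left(-114,-188 \right)} = 7917 + 2 \left(-114\right)^{2} = 7917 + 2 \cdot 12996 = 7917 + 25992 = 33909$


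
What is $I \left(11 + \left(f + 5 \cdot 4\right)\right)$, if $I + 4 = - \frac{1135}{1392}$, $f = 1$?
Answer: $- \frac{13406}{87} \approx -154.09$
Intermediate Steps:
$I = - \frac{6703}{1392}$ ($I = -4 - \frac{1135}{1392} = - \frac{6703}{1392} \approx -4.8154$)
$I \left(11 + \left(f + 5 \cdot 4\right)\right) = - \frac{6703 \left(11 + \left(1 + 5 \cdot 4\right)\right)}{1392} = - \frac{6703 \left(11 + \left(1 + 20\right)\right)}{1392} = - \frac{6703 \left(11 + 21\right)}{1392} = \left(- \frac{6703}{1392}\right) 32 = - \frac{13406}{87}$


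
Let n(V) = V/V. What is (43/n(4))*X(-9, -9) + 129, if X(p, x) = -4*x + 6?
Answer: 1935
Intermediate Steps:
X(p, x) = 6 - 4*x
n(V) = 1
(43/n(4))*X(-9, -9) + 129 = (43/1)*(6 - 4*(-9)) + 129 = (43*1)*(6 + 36) + 129 = 43*42 + 129 = 1806 + 129 = 1935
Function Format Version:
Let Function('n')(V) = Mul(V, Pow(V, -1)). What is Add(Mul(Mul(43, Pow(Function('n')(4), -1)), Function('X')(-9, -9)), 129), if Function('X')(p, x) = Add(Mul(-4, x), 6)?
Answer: 1935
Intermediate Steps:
Function('X')(p, x) = Add(6, Mul(-4, x))
Function('n')(V) = 1
Add(Mul(Mul(43, Pow(Function('n')(4), -1)), Function('X')(-9, -9)), 129) = Add(Mul(Mul(43, Pow(1, -1)), Add(6, Mul(-4, -9))), 129) = Add(Mul(Mul(43, 1), Add(6, 36)), 129) = Add(Mul(43, 42), 129) = Add(1806, 129) = 1935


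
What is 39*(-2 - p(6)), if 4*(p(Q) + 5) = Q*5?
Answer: -351/2 ≈ -175.50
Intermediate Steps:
p(Q) = -5 + 5*Q/4 (p(Q) = -5 + (Q*5)/4 = -5 + (5*Q)/4 = -5 + 5*Q/4)
39*(-2 - p(6)) = 39*(-2 - (-5 + (5/4)*6)) = 39*(-2 - (-5 + 15/2)) = 39*(-2 - 1*5/2) = 39*(-2 - 5/2) = 39*(-9/2) = -351/2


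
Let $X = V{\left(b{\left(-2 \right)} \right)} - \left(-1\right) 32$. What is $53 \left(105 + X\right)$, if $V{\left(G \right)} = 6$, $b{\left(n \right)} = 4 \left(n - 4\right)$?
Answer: $7579$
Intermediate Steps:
$b{\left(n \right)} = -16 + 4 n$ ($b{\left(n \right)} = 4 \left(-4 + n\right) = -16 + 4 n$)
$X = 38$ ($X = 6 - \left(-1\right) 32 = 6 - -32 = 6 + 32 = 38$)
$53 \left(105 + X\right) = 53 \left(105 + 38\right) = 53 \cdot 143 = 7579$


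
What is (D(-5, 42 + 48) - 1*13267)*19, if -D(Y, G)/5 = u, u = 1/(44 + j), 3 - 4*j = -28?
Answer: -52179491/207 ≈ -2.5207e+5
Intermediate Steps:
j = 31/4 (j = 3/4 - 1/4*(-28) = 3/4 + 7 = 31/4 ≈ 7.7500)
u = 4/207 (u = 1/(44 + 31/4) = 1/(207/4) = 4/207 ≈ 0.019324)
D(Y, G) = -20/207 (D(Y, G) = -5*4/207 = -20/207)
(D(-5, 42 + 48) - 1*13267)*19 = (-20/207 - 1*13267)*19 = (-20/207 - 13267)*19 = -2746289/207*19 = -52179491/207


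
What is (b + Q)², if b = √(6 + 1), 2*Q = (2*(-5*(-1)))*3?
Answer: (15 + √7)² ≈ 311.37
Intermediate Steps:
Q = 15 (Q = ((2*(-5*(-1)))*3)/2 = ((2*5)*3)/2 = (10*3)/2 = (½)*30 = 15)
b = √7 ≈ 2.6458
(b + Q)² = (√7 + 15)² = (15 + √7)²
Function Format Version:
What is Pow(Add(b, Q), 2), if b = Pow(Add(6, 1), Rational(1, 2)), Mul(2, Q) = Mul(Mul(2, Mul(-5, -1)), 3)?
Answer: Pow(Add(15, Pow(7, Rational(1, 2))), 2) ≈ 311.37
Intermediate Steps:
Q = 15 (Q = Mul(Rational(1, 2), Mul(Mul(2, Mul(-5, -1)), 3)) = Mul(Rational(1, 2), Mul(Mul(2, 5), 3)) = Mul(Rational(1, 2), Mul(10, 3)) = Mul(Rational(1, 2), 30) = 15)
b = Pow(7, Rational(1, 2)) ≈ 2.6458
Pow(Add(b, Q), 2) = Pow(Add(Pow(7, Rational(1, 2)), 15), 2) = Pow(Add(15, Pow(7, Rational(1, 2))), 2)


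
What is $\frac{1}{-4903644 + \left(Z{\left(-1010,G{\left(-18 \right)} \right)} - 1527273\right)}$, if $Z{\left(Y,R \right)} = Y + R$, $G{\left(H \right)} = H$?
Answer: $- \frac{1}{6431945} \approx -1.5547 \cdot 10^{-7}$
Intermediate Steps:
$Z{\left(Y,R \right)} = R + Y$
$\frac{1}{-4903644 + \left(Z{\left(-1010,G{\left(-18 \right)} \right)} - 1527273\right)} = \frac{1}{-4903644 - 1528301} = \frac{1}{-6431945} = - \frac{1}{6431945}$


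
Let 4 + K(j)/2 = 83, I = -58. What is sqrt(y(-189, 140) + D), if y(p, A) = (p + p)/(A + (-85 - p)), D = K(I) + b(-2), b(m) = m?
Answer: sqrt(2298846)/122 ≈ 12.428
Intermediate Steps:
K(j) = 158 (K(j) = -8 + 2*83 = -8 + 166 = 158)
D = 156 (D = 158 - 2 = 156)
y(p, A) = 2*p/(-85 + A - p) (y(p, A) = (2*p)/(-85 + A - p) = 2*p/(-85 + A - p))
sqrt(y(-189, 140) + D) = sqrt(-2*(-189)/(85 - 189 - 1*140) + 156) = sqrt(-2*(-189)/(85 - 189 - 140) + 156) = sqrt(-2*(-189)/(-244) + 156) = sqrt(-2*(-189)*(-1/244) + 156) = sqrt(-189/122 + 156) = sqrt(18843/122) = sqrt(2298846)/122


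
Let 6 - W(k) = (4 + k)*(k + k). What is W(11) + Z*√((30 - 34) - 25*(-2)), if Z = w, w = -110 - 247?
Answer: -324 - 357*√46 ≈ -2745.3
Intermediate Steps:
W(k) = 6 - 2*k*(4 + k) (W(k) = 6 - (4 + k)*(k + k) = 6 - (4 + k)*2*k = 6 - 2*k*(4 + k))
w = -357
Z = -357
W(11) + Z*√((30 - 34) - 25*(-2)) = (6 - 8*11 - 2*11²) - 357*√((30 - 34) - 25*(-2)) = (6 - 88 - 2*121) - 357*√(-4 + 50) = (6 - 88 - 242) - 357*√46 = -324 - 357*√46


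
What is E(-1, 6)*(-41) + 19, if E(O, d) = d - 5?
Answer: -22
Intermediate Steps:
E(O, d) = -5 + d
E(-1, 6)*(-41) + 19 = (-5 + 6)*(-41) + 19 = 1*(-41) + 19 = -41 + 19 = -22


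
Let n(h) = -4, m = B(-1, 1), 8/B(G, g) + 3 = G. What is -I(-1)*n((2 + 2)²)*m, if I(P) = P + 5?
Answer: -32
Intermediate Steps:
B(G, g) = 8/(-3 + G)
m = -2 (m = 8/(-3 - 1) = 8/(-4) = 8*(-¼) = -2)
I(P) = 5 + P
-I(-1)*n((2 + 2)²)*m = -(5 - 1)*(-4)*(-2) = -4*(-4)*(-2) = -(-16)*(-2) = -1*32 = -32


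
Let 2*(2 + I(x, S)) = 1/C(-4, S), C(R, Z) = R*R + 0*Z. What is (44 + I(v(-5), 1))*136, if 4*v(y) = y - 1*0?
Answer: 22865/4 ≈ 5716.3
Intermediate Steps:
v(y) = y/4 (v(y) = (y - 1*0)/4 = (y + 0)/4 = y/4)
C(R, Z) = R**2 (C(R, Z) = R**2 + 0 = R**2)
I(x, S) = -63/32 (I(x, S) = -2 + 1/(2*((-4)**2)) = -2 + (1/2)/16 = -2 + (1/2)*(1/16) = -2 + 1/32 = -63/32)
(44 + I(v(-5), 1))*136 = (44 - 63/32)*136 = (1345/32)*136 = 22865/4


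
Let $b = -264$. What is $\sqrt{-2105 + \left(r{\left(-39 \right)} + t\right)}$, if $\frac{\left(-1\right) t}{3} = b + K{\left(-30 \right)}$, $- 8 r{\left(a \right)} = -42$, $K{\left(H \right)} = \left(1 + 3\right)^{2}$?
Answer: $\frac{i \sqrt{5423}}{2} \approx 36.82 i$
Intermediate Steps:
$K{\left(H \right)} = 16$ ($K{\left(H \right)} = 4^{2} = 16$)
$r{\left(a \right)} = \frac{21}{4}$ ($r{\left(a \right)} = \left(- \frac{1}{8}\right) \left(-42\right) = \frac{21}{4}$)
$t = 744$ ($t = - 3 \left(-264 + 16\right) = \left(-3\right) \left(-248\right) = 744$)
$\sqrt{-2105 + \left(r{\left(-39 \right)} + t\right)} = \sqrt{-2105 + \left(\frac{21}{4} + 744\right)} = \sqrt{-2105 + \frac{2997}{4}} = \sqrt{- \frac{5423}{4}} = \frac{i \sqrt{5423}}{2}$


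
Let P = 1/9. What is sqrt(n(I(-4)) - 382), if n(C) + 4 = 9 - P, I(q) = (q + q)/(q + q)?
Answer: I*sqrt(3394)/3 ≈ 19.419*I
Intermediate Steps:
I(q) = 1 (I(q) = (2*q)/((2*q)) = (2*q)*(1/(2*q)) = 1)
P = 1/9 ≈ 0.11111
n(C) = 44/9 (n(C) = -4 + (9 - 1*1/9) = -4 + (9 - 1/9) = -4 + 80/9 = 44/9)
sqrt(n(I(-4)) - 382) = sqrt(44/9 - 382) = sqrt(-3394/9) = I*sqrt(3394)/3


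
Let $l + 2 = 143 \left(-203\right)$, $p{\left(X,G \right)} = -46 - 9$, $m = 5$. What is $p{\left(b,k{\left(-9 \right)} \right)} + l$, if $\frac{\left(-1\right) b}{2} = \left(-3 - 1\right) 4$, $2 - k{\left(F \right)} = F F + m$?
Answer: $-29086$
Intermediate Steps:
$k{\left(F \right)} = -3 - F^{2}$ ($k{\left(F \right)} = 2 - \left(F F + 5\right) = 2 - \left(F^{2} + 5\right) = 2 - \left(5 + F^{2}\right) = -3 - F^{2}$)
$b = 32$ ($b = - 2 \left(-3 - 1\right) 4 = - 2 \left(\left(-4\right) 4\right) = \left(-2\right) \left(-16\right) = 32$)
$p{\left(X,G \right)} = -55$ ($p{\left(X,G \right)} = -46 - 9 = -55$)
$l = -29031$ ($l = -2 + 143 \left(-203\right) = -2 - 29029 = -29031$)
$p{\left(b,k{\left(-9 \right)} \right)} + l = -55 - 29031 = -29086$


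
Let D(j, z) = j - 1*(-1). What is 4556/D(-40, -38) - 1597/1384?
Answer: -6367787/53976 ≈ -117.97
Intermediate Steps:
D(j, z) = 1 + j (D(j, z) = j + 1 = 1 + j)
4556/D(-40, -38) - 1597/1384 = 4556/(1 - 40) - 1597/1384 = 4556/(-39) - 1597*1/1384 = 4556*(-1/39) - 1597/1384 = -4556/39 - 1597/1384 = -6367787/53976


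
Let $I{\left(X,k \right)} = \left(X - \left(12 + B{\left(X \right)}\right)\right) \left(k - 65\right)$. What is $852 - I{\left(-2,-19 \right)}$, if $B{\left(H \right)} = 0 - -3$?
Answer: $-576$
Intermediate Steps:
$B{\left(H \right)} = 3$ ($B{\left(H \right)} = 0 + 3 = 3$)
$I{\left(X,k \right)} = \left(-65 + k\right) \left(-15 + X\right)$ ($I{\left(X,k \right)} = \left(X - 15\right) \left(k - 65\right) = \left(X - 15\right) \left(-65 + k\right) = \left(-15 + X\right) \left(-65 + k\right) = \left(-65 + k\right) \left(-15 + X\right)$)
$852 - I{\left(-2,-19 \right)} = 852 - \left(975 - -130 - -285 - -38\right) = 852 - \left(975 + 130 + 285 + 38\right) = 852 - 1428 = -576$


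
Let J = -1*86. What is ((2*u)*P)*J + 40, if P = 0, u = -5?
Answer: 40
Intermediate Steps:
J = -86
((2*u)*P)*J + 40 = ((2*(-5))*0)*(-86) + 40 = -10*0*(-86) + 40 = 0*(-86) + 40 = 0 + 40 = 40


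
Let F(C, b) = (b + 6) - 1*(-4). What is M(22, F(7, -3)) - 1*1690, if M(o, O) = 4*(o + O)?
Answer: -1574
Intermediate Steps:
F(C, b) = 10 + b (F(C, b) = (6 + b) + 4 = 10 + b)
M(o, O) = 4*O + 4*o (M(o, O) = 4*(O + o) = 4*O + 4*o)
M(22, F(7, -3)) - 1*1690 = (4*(10 - 3) + 4*22) - 1*1690 = (4*7 + 88) - 1690 = (28 + 88) - 1690 = 116 - 1690 = -1574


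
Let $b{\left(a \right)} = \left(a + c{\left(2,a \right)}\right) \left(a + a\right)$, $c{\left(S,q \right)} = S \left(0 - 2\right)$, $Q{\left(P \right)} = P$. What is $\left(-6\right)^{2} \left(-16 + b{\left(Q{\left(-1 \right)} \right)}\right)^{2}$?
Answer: $1296$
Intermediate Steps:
$c{\left(S,q \right)} = - 2 S$ ($c{\left(S,q \right)} = S \left(-2\right) = - 2 S$)
$b{\left(a \right)} = 2 a \left(-4 + a\right)$ ($b{\left(a \right)} = \left(a - 4\right) \left(a + a\right) = \left(a - 4\right) 2 a = \left(-4 + a\right) 2 a = 2 a \left(-4 + a\right)$)
$\left(-6\right)^{2} \left(-16 + b{\left(Q{\left(-1 \right)} \right)}\right)^{2} = \left(-6\right)^{2} \left(-16 + 2 \left(-1\right) \left(-4 - 1\right)\right)^{2} = 36 \left(-16 + 2 \left(-1\right) \left(-5\right)\right)^{2} = 36 \left(-16 + 10\right)^{2} = 36 \left(-6\right)^{2} = 36 \cdot 36 = 1296$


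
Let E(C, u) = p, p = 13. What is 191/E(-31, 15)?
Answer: 191/13 ≈ 14.692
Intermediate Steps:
E(C, u) = 13
191/E(-31, 15) = 191/13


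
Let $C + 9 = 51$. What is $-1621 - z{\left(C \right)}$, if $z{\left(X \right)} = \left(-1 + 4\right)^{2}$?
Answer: $-1630$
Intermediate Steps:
$C = 42$ ($C = -9 + 51 = 42$)
$z{\left(X \right)} = 9$ ($z{\left(X \right)} = 3^{2} = 9$)
$-1621 - z{\left(C \right)} = -1621 - 9 = -1630$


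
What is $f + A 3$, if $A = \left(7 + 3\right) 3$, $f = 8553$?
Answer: $8643$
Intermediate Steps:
$A = 30$ ($A = 10 \cdot 3 = 30$)
$f + A 3 = 8553 + 30 \cdot 3 = 8553 + 90 = 8643$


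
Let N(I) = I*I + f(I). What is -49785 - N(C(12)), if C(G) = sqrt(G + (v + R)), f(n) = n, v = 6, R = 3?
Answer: -49806 - sqrt(21) ≈ -49811.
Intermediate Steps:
C(G) = sqrt(9 + G) (C(G) = sqrt(G + (6 + 3)) = sqrt(G + 9) = sqrt(9 + G))
N(I) = I + I**2 (N(I) = I*I + I = I**2 + I = I + I**2)
-49785 - N(C(12)) = -49785 - sqrt(9 + 12)*(1 + sqrt(9 + 12)) = -49785 - sqrt(21)*(1 + sqrt(21))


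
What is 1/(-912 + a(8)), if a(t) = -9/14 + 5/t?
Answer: -56/51073 ≈ -0.0010965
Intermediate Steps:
a(t) = -9/14 + 5/t (a(t) = -9*1/14 + 5/t = -9/14 + 5/t)
1/(-912 + a(8)) = 1/(-912 + (-9/14 + 5/8)) = 1/(-912 - 1/56) = 1/(-51073/56) = -56/51073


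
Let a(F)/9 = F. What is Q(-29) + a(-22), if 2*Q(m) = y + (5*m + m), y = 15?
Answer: -555/2 ≈ -277.50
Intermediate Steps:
Q(m) = 15/2 + 3*m (Q(m) = (15 + (5*m + m))/2 = (15 + 6*m)/2 = 15/2 + 3*m)
a(F) = 9*F
Q(-29) + a(-22) = (15/2 + 3*(-29)) + 9*(-22) = (15/2 - 87) - 198 = -159/2 - 198 = -555/2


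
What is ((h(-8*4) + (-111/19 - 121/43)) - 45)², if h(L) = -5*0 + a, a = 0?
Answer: 1921682569/667489 ≈ 2879.0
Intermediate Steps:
h(L) = 0 (h(L) = -5*0 + 0 = 0 + 0 = 0)
((h(-8*4) + (-111/19 - 121/43)) - 45)² = ((0 + (-111/19 - 121/43)) - 45)² = ((0 - 7072/817) - 45)² = (-7072/817 - 45)² = (-43837/817)² = 1921682569/667489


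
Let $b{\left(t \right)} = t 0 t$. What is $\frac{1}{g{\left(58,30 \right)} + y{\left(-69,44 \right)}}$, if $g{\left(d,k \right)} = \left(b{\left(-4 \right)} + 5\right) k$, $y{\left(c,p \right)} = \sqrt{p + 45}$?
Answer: $\frac{150}{22411} - \frac{\sqrt{89}}{22411} \approx 0.0062722$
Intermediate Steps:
$b{\left(t \right)} = 0$ ($b{\left(t \right)} = 0 t = 0$)
$y{\left(c,p \right)} = \sqrt{45 + p}$
$g{\left(d,k \right)} = 5 k$ ($g{\left(d,k \right)} = \left(0 + 5\right) k = 5 k$)
$\frac{1}{g{\left(58,30 \right)} + y{\left(-69,44 \right)}} = \frac{1}{5 \cdot 30 + \sqrt{45 + 44}} = \frac{1}{150 + \sqrt{89}}$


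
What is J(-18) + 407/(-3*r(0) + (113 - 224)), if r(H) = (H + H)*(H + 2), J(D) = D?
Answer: -65/3 ≈ -21.667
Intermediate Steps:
r(H) = 2*H*(2 + H) (r(H) = (2*H)*(2 + H) = 2*H*(2 + H))
J(-18) + 407/(-3*r(0) + (113 - 224)) = -18 + 407/(-6*0*(2 + 0) + (113 - 224)) = -18 + 407/(-6*0*2 - 111) = -18 + 407/(-3*0 - 111) = -18 + 407/(0 - 111) = -18 + 407/(-111) = -18 + 407*(-1/111) = -18 - 11/3 = -65/3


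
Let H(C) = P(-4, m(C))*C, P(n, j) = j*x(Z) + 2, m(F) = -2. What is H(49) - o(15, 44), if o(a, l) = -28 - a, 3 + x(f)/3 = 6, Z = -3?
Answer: -741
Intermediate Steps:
x(f) = 9 (x(f) = -9 + 3*6 = -9 + 18 = 9)
P(n, j) = 2 + 9*j (P(n, j) = j*9 + 2 = 9*j + 2 = 2 + 9*j)
H(C) = -16*C (H(C) = (2 + 9*(-2))*C = (2 - 18)*C = -16*C)
H(49) - o(15, 44) = -16*49 - (-28 - 1*15) = -784 - (-28 - 15) = -784 - 1*(-43) = -784 + 43 = -741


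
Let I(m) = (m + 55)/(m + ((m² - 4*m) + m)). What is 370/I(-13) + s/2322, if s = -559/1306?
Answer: 848051009/493668 ≈ 1717.9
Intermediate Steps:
I(m) = (55 + m)/(m² - 2*m) (I(m) = (55 + m)/(m + (m² - 3*m)) = (55 + m)/(m² - 2*m))
s = -559/1306 (s = -559*1/1306 = -559/1306 ≈ -0.42802)
370/I(-13) + s/2322 = 370/(((55 - 13)/((-13)*(-2 - 13)))) - 559/1306/2322 = 370/((-1/13*42/(-15))) - 559/1306*1/2322 = 370/((-1/13*(-1/15)*42)) - 13/70524 = 370/(14/65) - 13/70524 = 370*(65/14) - 13/70524 = 12025/7 - 13/70524 = 848051009/493668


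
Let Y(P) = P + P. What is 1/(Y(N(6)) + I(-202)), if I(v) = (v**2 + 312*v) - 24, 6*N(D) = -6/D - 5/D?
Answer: -18/400403 ≈ -4.4955e-5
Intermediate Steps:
N(D) = -11/(6*D) (N(D) = (-6/D - 5/D)/6 = (-11/D)/6 = -11/(6*D))
Y(P) = 2*P
I(v) = -24 + v**2 + 312*v
1/(Y(N(6)) + I(-202)) = 1/(2*(-11/6/6) + (-24 + (-202)**2 + 312*(-202))) = 1/(2*(-11/6*1/6) + (-24 + 40804 - 63024)) = 1/(2*(-11/36) - 22244) = 1/(-11/18 - 22244) = 1/(-400403/18) = -18/400403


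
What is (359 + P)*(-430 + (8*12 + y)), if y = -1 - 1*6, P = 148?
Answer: -172887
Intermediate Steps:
y = -7 (y = -1 - 6 = -7)
(359 + P)*(-430 + (8*12 + y)) = (359 + 148)*(-430 + (8*12 - 7)) = 507*(-430 + (96 - 7)) = 507*(-430 + 89) = 507*(-341) = -172887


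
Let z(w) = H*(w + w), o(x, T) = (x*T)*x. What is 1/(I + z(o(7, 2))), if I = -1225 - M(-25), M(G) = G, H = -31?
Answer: -1/7276 ≈ -0.00013744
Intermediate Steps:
o(x, T) = T*x² (o(x, T) = (T*x)*x = T*x²)
z(w) = -62*w (z(w) = -31*(w + w) = -62*w)
I = -1200 (I = -1225 - 1*(-25) = -1225 + 25 = -1200)
1/(I + z(o(7, 2))) = 1/(-1200 - 124*7²) = 1/(-1200 - 124*49) = 1/(-1200 - 62*98) = 1/(-1200 - 6076) = 1/(-7276) = -1/7276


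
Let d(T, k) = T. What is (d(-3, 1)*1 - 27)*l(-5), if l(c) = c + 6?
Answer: -30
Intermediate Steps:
l(c) = 6 + c
(d(-3, 1)*1 - 27)*l(-5) = (-3*1 - 27)*(6 - 5) = (-3 - 27)*1 = -30*1 = -30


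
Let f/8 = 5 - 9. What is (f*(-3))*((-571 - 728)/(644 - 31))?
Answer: -124704/613 ≈ -203.43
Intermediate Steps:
f = -32 (f = 8*(5 - 9) = 8*(-4) = -32)
(f*(-3))*((-571 - 728)/(644 - 31)) = (-32*(-3))*((-571 - 728)/(644 - 31)) = 96*(-1299/613) = -124704/613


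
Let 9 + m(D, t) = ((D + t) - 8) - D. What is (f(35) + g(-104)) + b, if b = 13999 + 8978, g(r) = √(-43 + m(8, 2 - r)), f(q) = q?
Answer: 23012 + √46 ≈ 23019.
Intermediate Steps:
m(D, t) = -17 + t (m(D, t) = -9 + (((D + t) - 8) - D) = -9 + ((-8 + D + t) - D) = -9 + (-8 + t) = -17 + t)
g(r) = √(-58 - r) (g(r) = √(-43 + (-17 + (2 - r))) = √(-43 + (-15 - r)) = √(-58 - r))
b = 22977
(f(35) + g(-104)) + b = (35 + √(-58 - 1*(-104))) + 22977 = (35 + √(-58 + 104)) + 22977 = (35 + √46) + 22977 = 23012 + √46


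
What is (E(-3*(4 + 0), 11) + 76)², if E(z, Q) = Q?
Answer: 7569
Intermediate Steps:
(E(-3*(4 + 0), 11) + 76)² = (11 + 76)² = 87² = 7569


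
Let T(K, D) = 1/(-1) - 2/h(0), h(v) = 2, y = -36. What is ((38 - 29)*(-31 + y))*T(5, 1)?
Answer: 1206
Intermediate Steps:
T(K, D) = -2 (T(K, D) = 1/(-1) - 2/2 = 1*(-1) - 2*1/2 = -1 - 1 = -2)
((38 - 29)*(-31 + y))*T(5, 1) = ((38 - 29)*(-31 - 36))*(-2) = (9*(-67))*(-2) = -603*(-2) = 1206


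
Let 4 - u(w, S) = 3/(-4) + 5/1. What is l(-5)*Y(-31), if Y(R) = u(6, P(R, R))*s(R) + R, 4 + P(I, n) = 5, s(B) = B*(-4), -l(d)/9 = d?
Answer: -2790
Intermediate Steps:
l(d) = -9*d
s(B) = -4*B
P(I, n) = 1 (P(I, n) = -4 + 5 = 1)
u(w, S) = -¼ (u(w, S) = 4 - (3/(-4) + 5/1) = 4 - (3*(-¼) + 5*1) = 4 - (-¾ + 5) = 4 - 1*17/4 = 4 - 17/4 = -¼)
Y(R) = 2*R (Y(R) = -(-1)*R + R = R + R = 2*R)
l(-5)*Y(-31) = (-9*(-5))*(2*(-31)) = 45*(-62) = -2790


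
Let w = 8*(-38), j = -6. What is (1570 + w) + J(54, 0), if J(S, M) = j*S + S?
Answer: 996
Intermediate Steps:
J(S, M) = -5*S (J(S, M) = -6*S + S = -5*S)
w = -304
(1570 + w) + J(54, 0) = (1570 - 304) - 5*54 = 1266 - 270 = 996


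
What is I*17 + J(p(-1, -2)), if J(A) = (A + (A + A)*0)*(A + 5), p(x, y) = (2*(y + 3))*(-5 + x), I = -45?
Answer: -681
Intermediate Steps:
p(x, y) = (-5 + x)*(6 + 2*y) (p(x, y) = (2*(3 + y))*(-5 + x) = (6 + 2*y)*(-5 + x) = (-5 + x)*(6 + 2*y))
J(A) = A*(5 + A) (J(A) = (A + (2*A)*0)*(5 + A) = (A + 0)*(5 + A) = A*(5 + A))
I*17 + J(p(-1, -2)) = -45*17 + (-30 - 10*(-2) + 6*(-1) + 2*(-1)*(-2))*(5 + (-30 - 10*(-2) + 6*(-1) + 2*(-1)*(-2))) = -765 + (-30 + 20 - 6 + 4)*(5 + (-30 + 20 - 6 + 4)) = -765 - 12*(5 - 12) = -765 - 12*(-7) = -765 + 84 = -681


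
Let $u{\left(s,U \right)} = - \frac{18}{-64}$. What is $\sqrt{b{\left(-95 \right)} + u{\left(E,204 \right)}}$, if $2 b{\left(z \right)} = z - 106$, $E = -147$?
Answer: $\frac{i \sqrt{6414}}{8} \approx 10.011 i$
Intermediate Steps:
$b{\left(z \right)} = -53 + \frac{z}{2}$ ($b{\left(z \right)} = \frac{z - 106}{2} = \frac{-106 + z}{2} = -53 + \frac{z}{2}$)
$u{\left(s,U \right)} = \frac{9}{32}$ ($u{\left(s,U \right)} = \left(-18\right) \left(- \frac{1}{64}\right) = \frac{9}{32}$)
$\sqrt{b{\left(-95 \right)} + u{\left(E,204 \right)}} = \sqrt{\left(-53 + \frac{1}{2} \left(-95\right)\right) + \frac{9}{32}} = \sqrt{\left(-53 - \frac{95}{2}\right) + \frac{9}{32}} = \sqrt{- \frac{201}{2} + \frac{9}{32}} = \sqrt{- \frac{3207}{32}} = \frac{i \sqrt{6414}}{8}$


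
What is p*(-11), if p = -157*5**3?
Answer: 215875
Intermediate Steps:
p = -19625 (p = -157*125 = -19625)
p*(-11) = -19625*(-11) = 215875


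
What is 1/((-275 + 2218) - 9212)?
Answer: -1/7269 ≈ -0.00013757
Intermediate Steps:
1/((-275 + 2218) - 9212) = 1/(1943 - 9212) = 1/(-7269) = -1/7269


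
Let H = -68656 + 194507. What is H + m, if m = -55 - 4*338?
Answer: 124444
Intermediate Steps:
m = -1407 (m = -55 - 1352 = -1407)
H = 125851
H + m = 125851 - 1407 = 124444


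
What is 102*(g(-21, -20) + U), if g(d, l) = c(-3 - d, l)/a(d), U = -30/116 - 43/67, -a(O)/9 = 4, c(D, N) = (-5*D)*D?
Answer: 8739921/1943 ≈ 4498.2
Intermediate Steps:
c(D, N) = -5*D²
a(O) = -36 (a(O) = -9*4 = -36)
U = -3499/3886 (U = -30*1/116 - 43*1/67 = -15/58 - 43/67 = -3499/3886 ≈ -0.90041)
g(d, l) = 5*(-3 - d)²/36 (g(d, l) = -5*(-3 - d)²/(-36) = -5*(-3 - d)²*(-1/36) = 5*(-3 - d)²/36)
102*(g(-21, -20) + U) = 102*(5*(3 - 21)²/36 - 3499/3886) = 102*((5/36)*(-18)² - 3499/3886) = 102*((5/36)*324 - 3499/3886) = 102*(45 - 3499/3886) = 102*(171371/3886) = 8739921/1943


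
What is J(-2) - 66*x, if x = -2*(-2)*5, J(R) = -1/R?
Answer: -2639/2 ≈ -1319.5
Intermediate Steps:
x = 20 (x = 4*5 = 20)
J(-2) - 66*x = -1/(-2) - 66*20 = -1*(-1/2) - 1320 = 1/2 - 1320 = -2639/2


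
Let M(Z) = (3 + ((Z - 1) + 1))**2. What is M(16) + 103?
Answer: 464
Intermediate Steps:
M(Z) = (3 + Z)**2 (M(Z) = (3 + ((-1 + Z) + 1))**2 = (3 + Z)**2)
M(16) + 103 = (3 + 16)**2 + 103 = 19**2 + 103 = 361 + 103 = 464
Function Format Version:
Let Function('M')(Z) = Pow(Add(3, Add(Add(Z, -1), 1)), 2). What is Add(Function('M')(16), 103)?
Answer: 464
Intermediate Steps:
Function('M')(Z) = Pow(Add(3, Z), 2) (Function('M')(Z) = Pow(Add(3, Add(Add(-1, Z), 1)), 2) = Pow(Add(3, Z), 2))
Add(Function('M')(16), 103) = Add(Pow(Add(3, 16), 2), 103) = Add(Pow(19, 2), 103) = Add(361, 103) = 464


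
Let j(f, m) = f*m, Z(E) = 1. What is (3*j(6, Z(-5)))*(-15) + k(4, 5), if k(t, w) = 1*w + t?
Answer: -261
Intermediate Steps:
k(t, w) = t + w (k(t, w) = w + t = t + w)
(3*j(6, Z(-5)))*(-15) + k(4, 5) = (3*(6*1))*(-15) + (4 + 5) = (3*6)*(-15) + 9 = 18*(-15) + 9 = -270 + 9 = -261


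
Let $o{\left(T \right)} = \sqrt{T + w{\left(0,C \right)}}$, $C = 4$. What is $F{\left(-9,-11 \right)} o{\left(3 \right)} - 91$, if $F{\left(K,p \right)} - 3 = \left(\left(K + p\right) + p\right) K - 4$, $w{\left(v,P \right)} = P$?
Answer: $-91 + 278 \sqrt{7} \approx 644.52$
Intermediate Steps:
$F{\left(K,p \right)} = -1 + K \left(K + 2 p\right)$ ($F{\left(K,p \right)} = 3 + \left(\left(\left(K + p\right) + p\right) K - 4\right) = 3 + \left(\left(K + 2 p\right) K - 4\right) = 3 + \left(K \left(K + 2 p\right) - 4\right) = 3 + \left(-4 + K \left(K + 2 p\right)\right) = -1 + K \left(K + 2 p\right)$)
$o{\left(T \right)} = \sqrt{4 + T}$ ($o{\left(T \right)} = \sqrt{T + 4} = \sqrt{4 + T}$)
$F{\left(-9,-11 \right)} o{\left(3 \right)} - 91 = \left(-1 + \left(-9\right)^{2} + 2 \left(-9\right) \left(-11\right)\right) \sqrt{4 + 3} - 91 = \left(-1 + 81 + 198\right) \sqrt{7} - 91 = 278 \sqrt{7} - 91 = -91 + 278 \sqrt{7}$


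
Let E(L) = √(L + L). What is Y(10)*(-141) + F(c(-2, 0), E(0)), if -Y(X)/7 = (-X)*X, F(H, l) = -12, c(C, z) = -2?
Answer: -98712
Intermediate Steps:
E(L) = √2*√L (E(L) = √(2*L) = √2*√L)
Y(X) = 7*X² (Y(X) = -7*(-X)*X = -(-7)*X² = 7*X²)
Y(10)*(-141) + F(c(-2, 0), E(0)) = (7*10²)*(-141) - 12 = (7*100)*(-141) - 12 = 700*(-141) - 12 = -98700 - 12 = -98712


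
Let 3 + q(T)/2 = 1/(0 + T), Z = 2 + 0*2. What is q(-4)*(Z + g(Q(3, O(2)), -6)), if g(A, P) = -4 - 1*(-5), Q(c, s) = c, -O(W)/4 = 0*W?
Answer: -39/2 ≈ -19.500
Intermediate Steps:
O(W) = 0 (O(W) = -0*W = -4*0 = 0)
Z = 2 (Z = 2 + 0 = 2)
q(T) = -6 + 2/T (q(T) = -6 + 2/(0 + T) = -6 + 2/T)
g(A, P) = 1 (g(A, P) = -4 + 5 = 1)
q(-4)*(Z + g(Q(3, O(2)), -6)) = (-6 + 2/(-4))*(2 + 1) = (-6 + 2*(-¼))*3 = (-6 - ½)*3 = -13/2*3 = -39/2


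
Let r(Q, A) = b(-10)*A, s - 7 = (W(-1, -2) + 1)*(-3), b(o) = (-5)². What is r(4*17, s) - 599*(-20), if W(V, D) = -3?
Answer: 12305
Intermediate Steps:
b(o) = 25
s = 13 (s = 7 + (-3 + 1)*(-3) = 7 - 2*(-3) = 7 + 6 = 13)
r(Q, A) = 25*A
r(4*17, s) - 599*(-20) = 25*13 - 599*(-20) = 325 - 1*(-11980) = 325 + 11980 = 12305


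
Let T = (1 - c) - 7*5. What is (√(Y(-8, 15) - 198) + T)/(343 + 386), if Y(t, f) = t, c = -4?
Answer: -10/243 + I*√206/729 ≈ -0.041152 + 0.019688*I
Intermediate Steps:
T = -30 (T = (1 - 1*(-4)) - 7*5 = (1 + 4) - 35 = 5 - 35 = -30)
(√(Y(-8, 15) - 198) + T)/(343 + 386) = (√(-8 - 198) - 30)/(343 + 386) = (√(-206) - 30)/729 = (I*√206 - 30)*(1/729) = (-30 + I*√206)*(1/729) = -10/243 + I*√206/729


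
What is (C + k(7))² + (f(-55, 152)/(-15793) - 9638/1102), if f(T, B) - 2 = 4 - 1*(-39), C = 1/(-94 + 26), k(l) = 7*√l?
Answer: 791149282743/2366928496 - 7*√7/34 ≈ 333.71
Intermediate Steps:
C = -1/68 (C = 1/(-68) = -1/68 ≈ -0.014706)
f(T, B) = 45 (f(T, B) = 2 + (4 - 1*(-39)) = 2 + (4 + 39) = 2 + 43 = 45)
(C + k(7))² + (f(-55, 152)/(-15793) - 9638/1102) = (-1/68 + 7*√7)² + (45/(-15793) - 9638/1102) = (-1/68 + 7*√7)² + (45*(-1/15793) - 9638*1/1102) = (-1/68 + 7*√7)² + (-45/15793 - 4819/551) = (-1/68 + 7*√7)² - 76131262/8701943 = -76131262/8701943 + (-1/68 + 7*√7)²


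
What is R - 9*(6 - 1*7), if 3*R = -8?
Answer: 19/3 ≈ 6.3333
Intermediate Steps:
R = -8/3 (R = (⅓)*(-8) = -8/3 ≈ -2.6667)
R - 9*(6 - 1*7) = -8/3 - 9*(6 - 1*7) = -8/3 - 9*(6 - 7) = -8/3 - 9*(-1) = -8/3 + 9 = 19/3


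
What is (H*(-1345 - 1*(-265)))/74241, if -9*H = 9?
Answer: 120/8249 ≈ 0.014547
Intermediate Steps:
H = -1 (H = -⅑*9 = -1)
(H*(-1345 - 1*(-265)))/74241 = -(-1345 - 1*(-265))/74241 = -(-1345 + 265)*(1/74241) = -1*(-1080)*(1/74241) = 1080*(1/74241) = 120/8249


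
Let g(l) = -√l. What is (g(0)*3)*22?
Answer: 0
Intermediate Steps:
(g(0)*3)*22 = (-√0*3)*22 = (-1*0*3)*22 = (0*3)*22 = 0*22 = 0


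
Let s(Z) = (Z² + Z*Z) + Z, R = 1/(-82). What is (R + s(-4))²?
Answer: 5267025/6724 ≈ 783.32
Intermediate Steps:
R = -1/82 ≈ -0.012195
s(Z) = Z + 2*Z² (s(Z) = (Z² + Z²) + Z = 2*Z² + Z = Z + 2*Z²)
(R + s(-4))² = (-1/82 - 4*(1 + 2*(-4)))² = (-1/82 - 4*(1 - 8))² = (-1/82 - 4*(-7))² = (-1/82 + 28)² = (2295/82)² = 5267025/6724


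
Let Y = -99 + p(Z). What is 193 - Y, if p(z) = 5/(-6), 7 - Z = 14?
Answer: 1757/6 ≈ 292.83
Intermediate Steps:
Z = -7 (Z = 7 - 1*14 = 7 - 14 = -7)
p(z) = -⅚ (p(z) = 5*(-⅙) = -⅚)
Y = -599/6 (Y = -99 - ⅚ = -599/6 ≈ -99.833)
193 - Y = 193 - 1*(-599/6) = 193 + 599/6 = 1757/6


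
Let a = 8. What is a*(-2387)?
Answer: -19096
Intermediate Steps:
a*(-2387) = 8*(-2387) = -19096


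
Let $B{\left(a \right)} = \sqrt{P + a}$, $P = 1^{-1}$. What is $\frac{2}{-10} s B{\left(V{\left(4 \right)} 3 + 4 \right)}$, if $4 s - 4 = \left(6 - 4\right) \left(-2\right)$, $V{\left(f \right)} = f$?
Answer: $0$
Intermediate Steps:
$P = 1$
$s = 0$ ($s = 1 + \frac{\left(6 - 4\right) \left(-2\right)}{4} = 1 + \frac{2 \left(-2\right)}{4} = 1 + \frac{1}{4} \left(-4\right) = 1 - 1 = 0$)
$B{\left(a \right)} = \sqrt{1 + a}$
$\frac{2}{-10} s B{\left(V{\left(4 \right)} 3 + 4 \right)} = \frac{2}{-10} \cdot 0 \sqrt{1 + \left(4 \cdot 3 + 4\right)} = 2 \left(- \frac{1}{10}\right) 0 \sqrt{1 + \left(12 + 4\right)} = \left(- \frac{1}{5}\right) 0 \sqrt{1 + 16} = 0 \sqrt{17} = 0$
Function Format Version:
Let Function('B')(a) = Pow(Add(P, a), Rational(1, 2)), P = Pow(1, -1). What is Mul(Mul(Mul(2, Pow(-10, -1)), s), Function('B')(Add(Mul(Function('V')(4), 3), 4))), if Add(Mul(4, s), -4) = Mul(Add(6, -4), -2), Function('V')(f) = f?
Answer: 0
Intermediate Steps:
P = 1
s = 0 (s = Add(1, Mul(Rational(1, 4), Mul(Add(6, -4), -2))) = Add(1, Mul(Rational(1, 4), Mul(2, -2))) = Add(1, Mul(Rational(1, 4), -4)) = Add(1, -1) = 0)
Function('B')(a) = Pow(Add(1, a), Rational(1, 2))
Mul(Mul(Mul(2, Pow(-10, -1)), s), Function('B')(Add(Mul(Function('V')(4), 3), 4))) = Mul(Mul(Mul(2, Pow(-10, -1)), 0), Pow(Add(1, Add(Mul(4, 3), 4)), Rational(1, 2))) = Mul(Mul(Mul(2, Rational(-1, 10)), 0), Pow(Add(1, Add(12, 4)), Rational(1, 2))) = Mul(Mul(Rational(-1, 5), 0), Pow(Add(1, 16), Rational(1, 2))) = Mul(0, Pow(17, Rational(1, 2))) = 0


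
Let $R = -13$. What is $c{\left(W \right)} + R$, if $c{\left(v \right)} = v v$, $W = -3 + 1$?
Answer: $-9$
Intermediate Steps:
$W = -2$
$c{\left(v \right)} = v^{2}$
$c{\left(W \right)} + R = \left(-2\right)^{2} - 13 = 4 - 13 = -9$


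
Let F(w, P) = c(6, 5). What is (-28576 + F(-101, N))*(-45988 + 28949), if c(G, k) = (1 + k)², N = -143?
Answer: 486293060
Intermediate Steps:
F(w, P) = 36 (F(w, P) = (1 + 5)² = 6² = 36)
(-28576 + F(-101, N))*(-45988 + 28949) = (-28576 + 36)*(-45988 + 28949) = -28540*(-17039) = 486293060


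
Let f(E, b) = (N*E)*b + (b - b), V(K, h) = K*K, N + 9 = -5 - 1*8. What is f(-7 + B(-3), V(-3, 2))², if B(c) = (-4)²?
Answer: 3175524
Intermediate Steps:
N = -22 (N = -9 + (-5 - 1*8) = -9 + (-5 - 8) = -9 - 13 = -22)
B(c) = 16
V(K, h) = K²
f(E, b) = -22*E*b (f(E, b) = (-22*E)*b + (b - b) = -22*E*b + 0 = -22*E*b)
f(-7 + B(-3), V(-3, 2))² = (-22*(-7 + 16)*(-3)²)² = (-22*9*9)² = (-1782)² = 3175524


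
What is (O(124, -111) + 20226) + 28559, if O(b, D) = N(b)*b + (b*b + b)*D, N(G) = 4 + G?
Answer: -1655843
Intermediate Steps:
O(b, D) = D*(b + b²) + b*(4 + b) (O(b, D) = (4 + b)*b + (b*b + b)*D = b*(4 + b) + (b² + b)*D = b*(4 + b) + (b + b²)*D = b*(4 + b) + D*(b + b²) = D*(b + b²) + b*(4 + b))
(O(124, -111) + 20226) + 28559 = (124*(4 - 111 + 124 - 111*124) + 20226) + 28559 = (124*(4 - 111 + 124 - 13764) + 20226) + 28559 = (124*(-13747) + 20226) + 28559 = (-1704628 + 20226) + 28559 = -1684402 + 28559 = -1655843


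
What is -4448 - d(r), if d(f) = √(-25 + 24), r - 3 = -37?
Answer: -4448 - I ≈ -4448.0 - 1.0*I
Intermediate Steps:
r = -34 (r = 3 - 37 = -34)
d(f) = I (d(f) = √(-1) = I)
-4448 - d(r) = -4448 - I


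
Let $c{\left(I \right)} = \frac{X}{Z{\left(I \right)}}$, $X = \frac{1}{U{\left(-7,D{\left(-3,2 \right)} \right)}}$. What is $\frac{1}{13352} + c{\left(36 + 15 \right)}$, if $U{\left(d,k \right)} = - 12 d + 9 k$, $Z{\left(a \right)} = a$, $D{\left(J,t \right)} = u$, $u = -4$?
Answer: $\frac{1975}{4085712} \approx 0.00048339$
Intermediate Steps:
$D{\left(J,t \right)} = -4$
$X = \frac{1}{48}$ ($X = \frac{1}{\left(-12\right) \left(-7\right) + 9 \left(-4\right)} = \frac{1}{84 - 36} = \frac{1}{48} \approx 0.020833$)
$c{\left(I \right)} = \frac{1}{48 I}$
$\frac{1}{13352} + c{\left(36 + 15 \right)} = \frac{1}{13352} + \frac{1}{48 \left(36 + 15\right)} = \frac{1}{13352} + \frac{1}{48 \cdot 51} = \frac{1}{13352} + \frac{1}{48} \cdot \frac{1}{51} = \frac{1}{13352} + \frac{1}{2448} = \frac{1975}{4085712}$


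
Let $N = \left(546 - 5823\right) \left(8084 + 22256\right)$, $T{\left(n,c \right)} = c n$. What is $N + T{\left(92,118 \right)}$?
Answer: $-160093324$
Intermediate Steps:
$N = -160104180$ ($N = \left(-5277\right) 30340 = -160104180$)
$N + T{\left(92,118 \right)} = -160104180 + 118 \cdot 92 = -160104180 + 10856 = -160093324$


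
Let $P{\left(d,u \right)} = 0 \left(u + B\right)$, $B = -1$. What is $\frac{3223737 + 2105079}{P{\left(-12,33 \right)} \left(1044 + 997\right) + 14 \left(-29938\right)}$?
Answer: $- \frac{1332204}{104783} \approx -12.714$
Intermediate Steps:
$P{\left(d,u \right)} = 0$ ($P{\left(d,u \right)} = 0 \left(u - 1\right) = 0 \left(-1 + u\right) = 0$)
$\frac{3223737 + 2105079}{P{\left(-12,33 \right)} \left(1044 + 997\right) + 14 \left(-29938\right)} = \frac{3223737 + 2105079}{0 \left(1044 + 997\right) + 14 \left(-29938\right)} = \frac{5328816}{0 \cdot 2041 - 419132} = \frac{5328816}{0 - 419132} = \frac{5328816}{-419132} = 5328816 \left(- \frac{1}{419132}\right) = - \frac{1332204}{104783}$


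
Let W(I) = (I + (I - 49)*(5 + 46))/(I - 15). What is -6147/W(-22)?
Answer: -227439/3643 ≈ -62.432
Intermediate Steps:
W(I) = (-2499 + 52*I)/(-15 + I) (W(I) = (I + (-49 + I)*51)/(-15 + I) = (I + (-2499 + 51*I))/(-15 + I) = (-2499 + 52*I)/(-15 + I))
-6147/W(-22) = -6147*(-15 - 22)/(-2499 + 52*(-22)) = -6147*(-37/(-2499 - 1144)) = -6147/((-1/37*(-3643))) = -6147/3643/37 = -6147*37/3643 = -227439/3643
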